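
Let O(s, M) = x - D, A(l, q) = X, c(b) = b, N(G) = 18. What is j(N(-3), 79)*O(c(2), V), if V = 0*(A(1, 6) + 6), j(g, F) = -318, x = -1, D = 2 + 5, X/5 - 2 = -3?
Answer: 2544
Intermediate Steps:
X = -5 (X = 10 + 5*(-3) = 10 - 15 = -5)
D = 7
A(l, q) = -5
V = 0 (V = 0*(-5 + 6) = 0*1 = 0)
O(s, M) = -8 (O(s, M) = -1 - 1*7 = -1 - 7 = -8)
j(N(-3), 79)*O(c(2), V) = -318*(-8) = 2544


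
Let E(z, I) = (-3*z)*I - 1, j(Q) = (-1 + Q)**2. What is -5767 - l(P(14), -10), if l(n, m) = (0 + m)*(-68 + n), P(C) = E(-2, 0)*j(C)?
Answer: -8137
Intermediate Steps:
E(z, I) = -1 - 3*I*z (E(z, I) = -3*I*z - 1 = -1 - 3*I*z)
P(C) = -(-1 + C)**2 (P(C) = (-1 - 3*0*(-2))*(-1 + C)**2 = (-1 + 0)*(-1 + C)**2 = -(-1 + C)**2)
l(n, m) = m*(-68 + n)
-5767 - l(P(14), -10) = -5767 - (-10)*(-68 - (-1 + 14)**2) = -5767 - (-10)*(-68 - 1*13**2) = -5767 - (-10)*(-68 - 1*169) = -5767 - (-10)*(-68 - 169) = -5767 - (-10)*(-237) = -5767 - 1*2370 = -5767 - 2370 = -8137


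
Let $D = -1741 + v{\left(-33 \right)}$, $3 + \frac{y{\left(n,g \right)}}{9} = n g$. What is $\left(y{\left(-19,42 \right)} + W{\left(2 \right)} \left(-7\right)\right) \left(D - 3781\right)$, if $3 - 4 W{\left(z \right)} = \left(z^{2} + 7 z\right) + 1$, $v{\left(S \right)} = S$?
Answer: $39890455$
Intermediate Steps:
$y{\left(n,g \right)} = -27 + 9 g n$ ($y{\left(n,g \right)} = -27 + 9 n g = -27 + 9 g n$)
$W{\left(z \right)} = \frac{1}{2} - \frac{7 z}{4} - \frac{z^{2}}{4}$ ($W{\left(z \right)} = \frac{3}{4} - \frac{\left(z^{2} + 7 z\right) + 1}{4} = \frac{3}{4} - \frac{1 + z^{2} + 7 z}{4} = \frac{3}{4} - \left(\frac{1}{4} + \frac{z^{2}}{4} + \frac{7 z}{4}\right) = \frac{1}{2} - \frac{7 z}{4} - \frac{z^{2}}{4}$)
$D = -1774$ ($D = -1741 - 33 = -1774$)
$\left(y{\left(-19,42 \right)} + W{\left(2 \right)} \left(-7\right)\right) \left(D - 3781\right) = \left(\left(-27 + 9 \cdot 42 \left(-19\right)\right) + \left(\frac{1}{2} - \frac{7}{2} - \frac{2^{2}}{4}\right) \left(-7\right)\right) \left(-1774 - 3781\right) = \left(\left(-27 - 7182\right) + \left(\frac{1}{2} - \frac{7}{2} - 1\right) \left(-7\right)\right) \left(-5555\right) = \left(-7209 + \left(\frac{1}{2} - \frac{7}{2} - 1\right) \left(-7\right)\right) \left(-5555\right) = \left(-7209 - -28\right) \left(-5555\right) = \left(-7209 + 28\right) \left(-5555\right) = \left(-7181\right) \left(-5555\right) = 39890455$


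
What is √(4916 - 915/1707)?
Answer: √1591435531/569 ≈ 70.110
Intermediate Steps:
√(4916 - 915/1707) = √(4916 - 915*1/1707) = √(4916 - 305/569) = √(2796899/569) = √1591435531/569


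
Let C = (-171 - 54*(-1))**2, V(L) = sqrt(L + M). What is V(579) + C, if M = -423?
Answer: 13689 + 2*sqrt(39) ≈ 13701.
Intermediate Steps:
V(L) = sqrt(-423 + L) (V(L) = sqrt(L - 423) = sqrt(-423 + L))
C = 13689 (C = (-171 + 54)**2 = (-117)**2 = 13689)
V(579) + C = sqrt(-423 + 579) + 13689 = sqrt(156) + 13689 = 2*sqrt(39) + 13689 = 13689 + 2*sqrt(39)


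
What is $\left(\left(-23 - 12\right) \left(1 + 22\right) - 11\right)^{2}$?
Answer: $665856$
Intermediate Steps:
$\left(\left(-23 - 12\right) \left(1 + 22\right) - 11\right)^{2} = \left(\left(-35\right) 23 - 11\right)^{2} = \left(-805 - 11\right)^{2} = \left(-816\right)^{2} = 665856$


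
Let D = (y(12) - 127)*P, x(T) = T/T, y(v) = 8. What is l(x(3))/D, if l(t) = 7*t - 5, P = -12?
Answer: 1/714 ≈ 0.0014006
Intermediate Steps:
x(T) = 1
l(t) = -5 + 7*t
D = 1428 (D = (8 - 127)*(-12) = -119*(-12) = 1428)
l(x(3))/D = (-5 + 7*1)/1428 = (-5 + 7)*(1/1428) = 2*(1/1428) = 1/714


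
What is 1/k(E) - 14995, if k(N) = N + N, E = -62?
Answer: -1859381/124 ≈ -14995.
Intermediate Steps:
k(N) = 2*N
1/k(E) - 14995 = 1/(2*(-62)) - 14995 = 1/(-124) - 14995 = -1/124 - 14995 = -1859381/124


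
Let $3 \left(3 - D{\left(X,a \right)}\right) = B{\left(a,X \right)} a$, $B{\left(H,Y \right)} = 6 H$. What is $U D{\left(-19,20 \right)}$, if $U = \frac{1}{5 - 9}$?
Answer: $\frac{797}{4} \approx 199.25$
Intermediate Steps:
$D{\left(X,a \right)} = 3 - 2 a^{2}$ ($D{\left(X,a \right)} = 3 - \frac{6 a a}{3} = 3 - \frac{6 a^{2}}{3} = 3 - 2 a^{2}$)
$U = - \frac{1}{4}$ ($U = \frac{1}{-4} = - \frac{1}{4} \approx -0.25$)
$U D{\left(-19,20 \right)} = - \frac{3 - 2 \cdot 20^{2}}{4} = - \frac{3 - 800}{4} = \left(- \frac{1}{4}\right) \left(-797\right) = \frac{797}{4}$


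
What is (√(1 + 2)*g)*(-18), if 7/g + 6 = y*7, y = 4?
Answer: -63*√3/11 ≈ -9.9199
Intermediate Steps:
g = 7/22 (g = 7/(-6 + 4*7) = 7/(-6 + 28) = 7/22 ≈ 0.31818)
(√(1 + 2)*g)*(-18) = (√(1 + 2)*(7/22))*(-18) = (√3*(7/22))*(-18) = (7*√3/22)*(-18) = -63*√3/11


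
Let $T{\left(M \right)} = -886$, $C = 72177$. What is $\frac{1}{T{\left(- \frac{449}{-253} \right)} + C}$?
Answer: $\frac{1}{71291} \approx 1.4027 \cdot 10^{-5}$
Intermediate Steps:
$\frac{1}{T{\left(- \frac{449}{-253} \right)} + C} = \frac{1}{-886 + 72177} = \frac{1}{71291}$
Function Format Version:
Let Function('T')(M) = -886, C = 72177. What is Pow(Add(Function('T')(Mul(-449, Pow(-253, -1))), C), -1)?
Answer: Rational(1, 71291) ≈ 1.4027e-5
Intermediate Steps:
Pow(Add(Function('T')(Mul(-449, Pow(-253, -1))), C), -1) = Pow(Add(-886, 72177), -1) = Pow(71291, -1) = Rational(1, 71291)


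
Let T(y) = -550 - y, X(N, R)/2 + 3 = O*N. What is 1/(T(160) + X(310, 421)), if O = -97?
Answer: -1/60856 ≈ -1.6432e-5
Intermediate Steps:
X(N, R) = -6 - 194*N (X(N, R) = -6 + 2*(-97*N) = -6 - 194*N)
1/(T(160) + X(310, 421)) = 1/((-550 - 1*160) + (-6 - 194*310)) = 1/((-550 - 160) + (-6 - 60140)) = 1/(-710 - 60146) = 1/(-60856) = -1/60856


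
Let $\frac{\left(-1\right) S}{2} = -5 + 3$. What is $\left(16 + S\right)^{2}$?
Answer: $400$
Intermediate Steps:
$S = 4$ ($S = - 2 \left(-5 + 3\right) = \left(-2\right) \left(-2\right) = 4$)
$\left(16 + S\right)^{2} = \left(16 + 4\right)^{2} = 20^{2} = 400$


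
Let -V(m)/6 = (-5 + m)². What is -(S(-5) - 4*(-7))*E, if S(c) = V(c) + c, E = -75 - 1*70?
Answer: -83665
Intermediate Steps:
E = -145 (E = -75 - 70 = -145)
V(m) = -6*(-5 + m)²
S(c) = c - 6*(-5 + c)² (S(c) = -6*(-5 + c)² + c = c - 6*(-5 + c)²)
-(S(-5) - 4*(-7))*E = -((-5 - 6*(-5 - 5)²) - 4*(-7))*(-145) = -((-5 - 6*(-10)²) + 28)*(-145) = -((-5 - 6*100) + 28)*(-145) = -((-5 - 600) + 28)*(-145) = -(-605 + 28)*(-145) = -(-577)*(-145) = -1*83665 = -83665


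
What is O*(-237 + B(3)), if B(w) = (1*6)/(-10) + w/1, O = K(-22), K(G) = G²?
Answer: -567732/5 ≈ -1.1355e+5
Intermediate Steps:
O = 484 (O = (-22)² = 484)
B(w) = -⅗ + w (B(w) = 6*(-⅒) + w*1 = -⅗ + w)
O*(-237 + B(3)) = 484*(-237 + (-⅗ + 3)) = 484*(-237 + 12/5) = 484*(-1173/5) = -567732/5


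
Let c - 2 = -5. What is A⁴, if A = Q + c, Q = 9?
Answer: 1296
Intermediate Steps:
c = -3 (c = 2 - 5 = -3)
A = 6 (A = 9 - 3 = 6)
A⁴ = 6⁴ = 1296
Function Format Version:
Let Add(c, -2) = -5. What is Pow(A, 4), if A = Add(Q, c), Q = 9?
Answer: 1296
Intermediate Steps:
c = -3 (c = Add(2, -5) = -3)
A = 6 (A = Add(9, -3) = 6)
Pow(A, 4) = Pow(6, 4) = 1296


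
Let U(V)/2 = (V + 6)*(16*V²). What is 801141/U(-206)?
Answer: -801141/271590400 ≈ -0.0029498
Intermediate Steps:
U(V) = 32*V²*(6 + V) (U(V) = 2*((V + 6)*(16*V²)) = 2*((6 + V)*(16*V²)) = 2*(16*V²*(6 + V)) = 32*V²*(6 + V))
801141/U(-206) = 801141/((32*(-206)²*(6 - 206))) = 801141/((32*42436*(-200))) = 801141/(-271590400) = 801141*(-1/271590400) = -801141/271590400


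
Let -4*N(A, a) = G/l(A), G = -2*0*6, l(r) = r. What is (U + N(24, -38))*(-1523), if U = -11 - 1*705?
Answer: 1090468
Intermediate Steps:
U = -716 (U = -11 - 705 = -716)
G = 0 (G = 0*6 = 0)
N(A, a) = 0 (N(A, a) = -0/A = -¼*0 = 0)
(U + N(24, -38))*(-1523) = (-716 + 0)*(-1523) = -716*(-1523) = 1090468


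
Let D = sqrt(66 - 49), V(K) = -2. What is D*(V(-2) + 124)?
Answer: 122*sqrt(17) ≈ 503.02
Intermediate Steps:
D = sqrt(17) ≈ 4.1231
D*(V(-2) + 124) = sqrt(17)*(-2 + 124) = sqrt(17)*122 = 122*sqrt(17)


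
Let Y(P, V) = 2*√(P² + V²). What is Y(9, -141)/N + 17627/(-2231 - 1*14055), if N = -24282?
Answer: -17627/16286 - √2218/4047 ≈ -1.0940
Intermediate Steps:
Y(9, -141)/N + 17627/(-2231 - 1*14055) = (2*√(9² + (-141)²))/(-24282) + 17627/(-2231 - 1*14055) = (2*√(81 + 19881))*(-1/24282) + 17627/(-2231 - 14055) = (2*√19962)*(-1/24282) + 17627/(-16286) = (2*(3*√2218))*(-1/24282) + 17627*(-1/16286) = (6*√2218)*(-1/24282) - 17627/16286 = -√2218/4047 - 17627/16286 = -17627/16286 - √2218/4047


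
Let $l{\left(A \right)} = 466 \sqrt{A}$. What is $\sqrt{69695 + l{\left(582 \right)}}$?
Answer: $\sqrt{69695 + 466 \sqrt{582}} \approx 284.49$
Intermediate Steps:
$\sqrt{69695 + l{\left(582 \right)}} = \sqrt{69695 + 466 \sqrt{582}}$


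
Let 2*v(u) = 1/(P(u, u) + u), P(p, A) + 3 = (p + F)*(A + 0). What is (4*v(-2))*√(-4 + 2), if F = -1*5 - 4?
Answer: 2*I*√2/17 ≈ 0.16638*I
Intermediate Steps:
F = -9 (F = -5 - 4 = -9)
P(p, A) = -3 + A*(-9 + p) (P(p, A) = -3 + (p - 9)*(A + 0) = -3 + (-9 + p)*A = -3 + A*(-9 + p))
v(u) = 1/(2*(-3 + u² - 8*u)) (v(u) = 1/(2*((-3 - 9*u + u*u) + u)) = 1/(2*((-3 - 9*u + u²) + u)) = 1/(2*((-3 + u² - 9*u) + u)) = 1/(2*(-3 + u² - 8*u)))
(4*v(-2))*√(-4 + 2) = (4*(1/(2*(-3 + (-2)² - 8*(-2)))))*√(-4 + 2) = (4*(1/(2*(-3 + 4 + 16))))*√(-2) = (4*((½)/17))*(I*√2) = (4*((½)*(1/17)))*(I*√2) = (4*(1/34))*(I*√2) = 2*(I*√2)/17 = 2*I*√2/17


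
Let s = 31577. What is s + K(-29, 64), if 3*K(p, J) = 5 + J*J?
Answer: 32944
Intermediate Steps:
K(p, J) = 5/3 + J²/3 (K(p, J) = (5 + J*J)/3 = (5 + J²)/3 = 5/3 + J²/3)
s + K(-29, 64) = 31577 + (5/3 + (⅓)*64²) = 31577 + (5/3 + (⅓)*4096) = 31577 + (5/3 + 4096/3) = 31577 + 1367 = 32944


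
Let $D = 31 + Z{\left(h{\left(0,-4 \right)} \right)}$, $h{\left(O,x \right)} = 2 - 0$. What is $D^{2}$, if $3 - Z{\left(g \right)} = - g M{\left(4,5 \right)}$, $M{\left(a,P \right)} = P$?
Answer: $1936$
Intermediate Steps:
$h{\left(O,x \right)} = 2$ ($h{\left(O,x \right)} = 2 + 0 = 2$)
$Z{\left(g \right)} = 3 + 5 g$ ($Z{\left(g \right)} = 3 - - g 5 = 3 - - 5 g = 3 + 5 g$)
$D = 44$ ($D = 31 + \left(3 + 5 \cdot 2\right) = 31 + \left(3 + 10\right) = 31 + 13 = 44$)
$D^{2} = 44^{2} = 1936$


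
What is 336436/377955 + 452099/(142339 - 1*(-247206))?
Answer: 60386007833/29446096095 ≈ 2.0507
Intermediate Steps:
336436/377955 + 452099/(142339 - 1*(-247206)) = 336436*(1/377955) + 452099/(142339 + 247206) = 336436/377955 + 452099/389545 = 60386007833/29446096095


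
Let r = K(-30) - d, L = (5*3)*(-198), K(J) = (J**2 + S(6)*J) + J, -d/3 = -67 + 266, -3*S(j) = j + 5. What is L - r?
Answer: -4547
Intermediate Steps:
S(j) = -5/3 - j/3 (S(j) = -(j + 5)/3 = -(5 + j)/3 = -5/3 - j/3)
d = -597 (d = -3*(-67 + 266) = -3*199 = -597)
K(J) = J**2 - 8*J/3 (K(J) = (J**2 + (-5/3 - 1/3*6)*J) + J = (J**2 + (-5/3 - 2)*J) + J = (J**2 - 11*J/3) + J = J**2 - 8*J/3)
L = -2970 (L = 15*(-198) = -2970)
r = 1577 (r = (1/3)*(-30)*(-8 + 3*(-30)) - 1*(-597) = (1/3)*(-30)*(-8 - 90) + 597 = (1/3)*(-30)*(-98) + 597 = 980 + 597 = 1577)
L - r = -2970 - 1*1577 = -2970 - 1577 = -4547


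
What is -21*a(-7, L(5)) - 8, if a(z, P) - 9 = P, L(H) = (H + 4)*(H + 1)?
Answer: -1331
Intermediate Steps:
L(H) = (1 + H)*(4 + H) (L(H) = (4 + H)*(1 + H) = (1 + H)*(4 + H))
a(z, P) = 9 + P
-21*a(-7, L(5)) - 8 = -21*(9 + (4 + 5² + 5*5)) - 8 = -21*(9 + (4 + 25 + 25)) - 8 = -21*(9 + 54) - 8 = -21*63 - 8 = -1323 - 8 = -1331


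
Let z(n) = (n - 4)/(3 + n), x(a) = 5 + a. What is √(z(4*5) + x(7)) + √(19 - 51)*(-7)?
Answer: 2*√1679/23 - 28*I*√2 ≈ 3.5631 - 39.598*I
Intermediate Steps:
z(n) = (-4 + n)/(3 + n)
√(z(4*5) + x(7)) + √(19 - 51)*(-7) = √((-4 + 4*5)/(3 + 4*5) + (5 + 7)) + √(19 - 51)*(-7) = √((-4 + 20)/(3 + 20) + 12) + √(-32)*(-7) = √(16/23 + 12) + (4*I*√2)*(-7) = √((1/23)*16 + 12) - 28*I*√2 = √(16/23 + 12) - 28*I*√2 = √(292/23) - 28*I*√2 = 2*√1679/23 - 28*I*√2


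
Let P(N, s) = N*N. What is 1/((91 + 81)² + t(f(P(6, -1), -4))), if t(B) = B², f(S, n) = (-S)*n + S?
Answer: 1/61984 ≈ 1.6133e-5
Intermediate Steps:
P(N, s) = N²
f(S, n) = S - S*n (f(S, n) = -S*n + S = S - S*n)
1/((91 + 81)² + t(f(P(6, -1), -4))) = 1/((91 + 81)² + (6²*(1 - 1*(-4)))²) = 1/(172² + (36*(1 + 4))²) = 1/(29584 + (36*5)²) = 1/(29584 + 180²) = 1/(29584 + 32400) = 1/61984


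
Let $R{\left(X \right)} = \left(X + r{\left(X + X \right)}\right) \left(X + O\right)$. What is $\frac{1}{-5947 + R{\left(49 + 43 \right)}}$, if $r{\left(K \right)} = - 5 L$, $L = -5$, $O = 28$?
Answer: $\frac{1}{8093} \approx 0.00012356$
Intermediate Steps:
$r{\left(K \right)} = 25$ ($r{\left(K \right)} = \left(-5\right) \left(-5\right) = 25$)
$R{\left(X \right)} = \left(25 + X\right) \left(28 + X\right)$ ($R{\left(X \right)} = \left(X + 25\right) \left(X + 28\right) = \left(25 + X\right) \left(28 + X\right)$)
$\frac{1}{-5947 + R{\left(49 + 43 \right)}} = \frac{1}{-5947 + \left(700 + \left(49 + 43\right)^{2} + 53 \left(49 + 43\right)\right)} = \frac{1}{-5947 + \left(700 + 92^{2} + 53 \cdot 92\right)} = \frac{1}{-5947 + \left(700 + 8464 + 4876\right)} = \frac{1}{-5947 + 14040} = \frac{1}{8093}$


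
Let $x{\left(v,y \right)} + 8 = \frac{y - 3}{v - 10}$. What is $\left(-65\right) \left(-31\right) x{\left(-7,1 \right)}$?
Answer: $- \frac{270010}{17} \approx -15883.0$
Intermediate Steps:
$x{\left(v,y \right)} = -8 + \frac{-3 + y}{-10 + v}$ ($x{\left(v,y \right)} = -8 + \frac{y - 3}{v - 10} = -8 + \frac{-3 + y}{-10 + v}$)
$\left(-65\right) \left(-31\right) x{\left(-7,1 \right)} = \left(-65\right) \left(-31\right) \frac{77 + 1 - -56}{-10 - 7} = 2015 \frac{77 + 1 + 56}{-17} = 2015 \left(\left(- \frac{1}{17}\right) 134\right) = 2015 \left(- \frac{134}{17}\right) = - \frac{270010}{17}$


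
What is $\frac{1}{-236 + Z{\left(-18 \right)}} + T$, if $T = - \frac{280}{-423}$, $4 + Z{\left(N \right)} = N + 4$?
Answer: $\frac{70697}{107442} \approx 0.658$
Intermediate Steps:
$Z{\left(N \right)} = N$ ($Z{\left(N \right)} = -4 + \left(N + 4\right) = -4 + \left(4 + N\right) = N$)
$T = \frac{280}{423}$ ($T = \left(-280\right) \left(- \frac{1}{423}\right) = \frac{280}{423} \approx 0.66194$)
$\frac{1}{-236 + Z{\left(-18 \right)}} + T = \frac{1}{-236 - 18} + \frac{280}{423} = \frac{1}{-254} + \frac{280}{423} = - \frac{1}{254} + \frac{280}{423} = \frac{70697}{107442}$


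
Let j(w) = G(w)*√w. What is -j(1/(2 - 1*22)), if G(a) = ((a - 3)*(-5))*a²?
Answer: -61*I*√5/16000 ≈ -0.008525*I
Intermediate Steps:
G(a) = a²*(15 - 5*a) (G(a) = ((-3 + a)*(-5))*a² = (15 - 5*a)*a² = a²*(15 - 5*a))
j(w) = 5*w^(5/2)*(3 - w) (j(w) = (5*w²*(3 - w))*√w = 5*w^(5/2)*(3 - w))
-j(1/(2 - 1*22)) = -5*(1/(2 - 1*22))^(5/2)*(3 - 1/(2 - 1*22)) = -5*(1/(2 - 22))^(5/2)*(3 - 1/(2 - 22)) = -5*(1/(-20))^(5/2)*(3 - 1/(-20)) = -5*(-1/20)^(5/2)*(3 - 1*(-1/20)) = -5*I*√5/4000*(3 + 1/20) = -5*I*√5/4000*61/20 = -61*I*√5/16000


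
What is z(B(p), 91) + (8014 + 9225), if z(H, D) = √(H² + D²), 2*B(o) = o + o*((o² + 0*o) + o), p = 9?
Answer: 17239 + 91*√85/2 ≈ 17659.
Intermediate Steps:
B(o) = o/2 + o*(o + o²)/2 (B(o) = (o + o*((o² + 0*o) + o))/2 = (o + o*((o² + 0) + o))/2 = (o + o*(o² + o))/2 = (o + o*(o + o²))/2 = o/2 + o*(o + o²)/2)
z(H, D) = √(D² + H²)
z(B(p), 91) + (8014 + 9225) = √(91² + ((½)*9*(1 + 9 + 9²))²) + (8014 + 9225) = √(8281 + ((½)*9*(1 + 9 + 81))²) + 17239 = √(8281 + ((½)*9*91)²) + 17239 = √(8281 + (819/2)²) + 17239 = √(8281 + 670761/4) + 17239 = √(703885/4) + 17239 = 91*√85/2 + 17239 = 17239 + 91*√85/2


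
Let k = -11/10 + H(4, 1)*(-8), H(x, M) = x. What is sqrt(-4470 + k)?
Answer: 7*I*sqrt(9190)/10 ≈ 67.105*I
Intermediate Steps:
k = -331/10 (k = -11/10 + 4*(-8) = -11*1/10 - 32 = -11/10 - 32 = -331/10 ≈ -33.100)
sqrt(-4470 + k) = sqrt(-4470 - 331/10) = sqrt(-45031/10) = 7*I*sqrt(9190)/10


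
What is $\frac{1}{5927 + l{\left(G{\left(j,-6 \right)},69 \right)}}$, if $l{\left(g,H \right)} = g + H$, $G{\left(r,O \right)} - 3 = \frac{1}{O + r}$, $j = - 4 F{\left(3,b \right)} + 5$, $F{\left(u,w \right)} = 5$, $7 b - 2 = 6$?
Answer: $\frac{21}{125978} \approx 0.0001667$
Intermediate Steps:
$b = \frac{8}{7}$ ($b = \frac{2}{7} + \frac{1}{7} \cdot 6 = \frac{2}{7} + \frac{6}{7} = \frac{8}{7} \approx 1.1429$)
$j = -15$ ($j = \left(-4\right) 5 + 5 = -20 + 5 = -15$)
$G{\left(r,O \right)} = 3 + \frac{1}{O + r}$
$l{\left(g,H \right)} = H + g$
$\frac{1}{5927 + l{\left(G{\left(j,-6 \right)},69 \right)}} = \frac{1}{5927 + \left(69 + \frac{1 + 3 \left(-6\right) + 3 \left(-15\right)}{-6 - 15}\right)} = \frac{1}{5927 + \left(69 + \frac{1 - 18 - 45}{-21}\right)} = \frac{1}{5927 + \left(69 - - \frac{62}{21}\right)} = \frac{1}{5927 + \left(69 + \frac{62}{21}\right)} = \frac{1}{5927 + \frac{1511}{21}} = \frac{1}{\frac{125978}{21}} = \frac{21}{125978}$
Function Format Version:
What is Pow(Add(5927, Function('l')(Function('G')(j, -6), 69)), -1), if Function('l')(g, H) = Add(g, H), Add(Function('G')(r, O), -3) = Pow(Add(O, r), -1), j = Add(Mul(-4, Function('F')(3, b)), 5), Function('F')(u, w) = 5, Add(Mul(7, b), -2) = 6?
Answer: Rational(21, 125978) ≈ 0.00016670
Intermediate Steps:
b = Rational(8, 7) (b = Add(Rational(2, 7), Mul(Rational(1, 7), 6)) = Add(Rational(2, 7), Rational(6, 7)) = Rational(8, 7) ≈ 1.1429)
j = -15 (j = Add(Mul(-4, 5), 5) = Add(-20, 5) = -15)
Function('G')(r, O) = Add(3, Pow(Add(O, r), -1))
Function('l')(g, H) = Add(H, g)
Pow(Add(5927, Function('l')(Function('G')(j, -6), 69)), -1) = Pow(Add(5927, Add(69, Mul(Pow(Add(-6, -15), -1), Add(1, Mul(3, -6), Mul(3, -15))))), -1) = Pow(Add(5927, Add(69, Mul(Pow(-21, -1), Add(1, -18, -45)))), -1) = Pow(Add(5927, Add(69, Mul(Rational(-1, 21), -62))), -1) = Pow(Add(5927, Add(69, Rational(62, 21))), -1) = Pow(Add(5927, Rational(1511, 21)), -1) = Pow(Rational(125978, 21), -1) = Rational(21, 125978)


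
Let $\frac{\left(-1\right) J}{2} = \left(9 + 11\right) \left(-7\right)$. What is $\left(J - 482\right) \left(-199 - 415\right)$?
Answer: $124028$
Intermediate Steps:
$J = 280$ ($J = - 2 \left(9 + 11\right) \left(-7\right) = - 2 \cdot 20 \left(-7\right) = \left(-2\right) \left(-140\right) = 280$)
$\left(J - 482\right) \left(-199 - 415\right) = \left(280 - 482\right) \left(-199 - 415\right) = \left(-202\right) \left(-614\right) = 124028$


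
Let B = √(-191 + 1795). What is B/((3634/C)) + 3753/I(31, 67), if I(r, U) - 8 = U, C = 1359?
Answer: 1251/25 + 1359*√401/1817 ≈ 65.017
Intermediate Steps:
I(r, U) = 8 + U
B = 2*√401 (B = √1604 = 2*√401 ≈ 40.050)
B/((3634/C)) + 3753/I(31, 67) = (2*√401)/((3634/1359)) + 3753/(8 + 67) = (2*√401)/((3634*(1/1359))) + 3753/75 = (2*√401)/(3634/1359) + 3753*(1/75) = (2*√401)*(1359/3634) + 1251/25 = 1359*√401/1817 + 1251/25 = 1251/25 + 1359*√401/1817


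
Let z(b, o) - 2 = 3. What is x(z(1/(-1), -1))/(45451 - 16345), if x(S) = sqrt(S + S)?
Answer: sqrt(10)/29106 ≈ 0.00010865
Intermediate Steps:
z(b, o) = 5 (z(b, o) = 2 + 3 = 5)
x(S) = sqrt(2)*sqrt(S) (x(S) = sqrt(2*S) = sqrt(2)*sqrt(S))
x(z(1/(-1), -1))/(45451 - 16345) = (sqrt(2)*sqrt(5))/(45451 - 16345) = sqrt(10)/29106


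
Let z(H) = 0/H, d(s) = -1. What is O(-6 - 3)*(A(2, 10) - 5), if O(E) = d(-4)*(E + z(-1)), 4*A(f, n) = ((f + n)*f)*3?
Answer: 117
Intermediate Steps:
A(f, n) = 3*f*(f + n)/4 (A(f, n) = (((f + n)*f)*3)/4 = ((f*(f + n))*3)/4 = (3*f*(f + n))/4 = 3*f*(f + n)/4)
z(H) = 0
O(E) = -E (O(E) = -(E + 0) = -E)
O(-6 - 3)*(A(2, 10) - 5) = (-(-6 - 3))*((¾)*2*(2 + 10) - 5) = (-1*(-9))*((¾)*2*12 - 5) = 9*(18 - 5) = 9*13 = 117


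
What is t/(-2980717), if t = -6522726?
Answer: 6522726/2980717 ≈ 2.1883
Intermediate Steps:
t/(-2980717) = -6522726/(-2980717) = -6522726*(-1/2980717) = 6522726/2980717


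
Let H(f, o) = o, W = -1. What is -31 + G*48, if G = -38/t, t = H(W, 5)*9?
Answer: -1073/15 ≈ -71.533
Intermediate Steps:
t = 45 (t = 5*9 = 45)
G = -38/45 ≈ -0.84444
-31 + G*48 = -31 - 38/45*48 = -31 - 608/15 = -1073/15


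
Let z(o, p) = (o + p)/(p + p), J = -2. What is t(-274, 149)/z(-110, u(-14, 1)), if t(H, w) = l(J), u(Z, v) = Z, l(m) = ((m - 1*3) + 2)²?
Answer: 63/31 ≈ 2.0323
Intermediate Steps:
l(m) = (-1 + m)² (l(m) = ((m - 3) + 2)² = ((-3 + m) + 2)² = (-1 + m)²)
t(H, w) = 9 (t(H, w) = (-1 - 2)² = (-3)² = 9)
z(o, p) = (o + p)/(2*p) (z(o, p) = (o + p)/((2*p)) = (o + p)*(1/(2*p)) = (o + p)/(2*p))
t(-274, 149)/z(-110, u(-14, 1)) = 9/(((½)*(-110 - 14)/(-14))) = 9/(((½)*(-1/14)*(-124))) = 9/(31/7) = 9*(7/31) = 63/31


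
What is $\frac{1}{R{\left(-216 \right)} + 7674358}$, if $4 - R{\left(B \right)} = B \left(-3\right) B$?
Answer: $\frac{1}{7814330} \approx 1.2797 \cdot 10^{-7}$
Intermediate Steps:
$R{\left(B \right)} = 4 + 3 B^{2}$ ($R{\left(B \right)} = 4 - B \left(-3\right) B = 4 - - 3 B B = 4 - - 3 B^{2} = 4 + 3 B^{2}$)
$\frac{1}{R{\left(-216 \right)} + 7674358} = \frac{1}{\left(4 + 3 \left(-216\right)^{2}\right) + 7674358} = \frac{1}{\left(4 + 3 \cdot 46656\right) + 7674358} = \frac{1}{\left(4 + 139968\right) + 7674358} = \frac{1}{139972 + 7674358} = \frac{1}{7814330}$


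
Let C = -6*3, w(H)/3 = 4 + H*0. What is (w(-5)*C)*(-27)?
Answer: 5832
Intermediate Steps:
w(H) = 12 (w(H) = 3*(4 + H*0) = 3*(4 + 0) = 3*4 = 12)
C = -18
(w(-5)*C)*(-27) = (12*(-18))*(-27) = -216*(-27) = 5832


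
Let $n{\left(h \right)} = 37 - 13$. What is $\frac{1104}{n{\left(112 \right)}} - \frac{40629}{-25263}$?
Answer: $\frac{400909}{8421} \approx 47.608$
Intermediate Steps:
$n{\left(h \right)} = 24$ ($n{\left(h \right)} = 37 - 13 = 24$)
$\frac{1104}{n{\left(112 \right)}} - \frac{40629}{-25263} = \frac{1104}{24} - \frac{40629}{-25263} = 1104 \cdot \frac{1}{24} - - \frac{13543}{8421} = 46 + \frac{13543}{8421} = \frac{400909}{8421}$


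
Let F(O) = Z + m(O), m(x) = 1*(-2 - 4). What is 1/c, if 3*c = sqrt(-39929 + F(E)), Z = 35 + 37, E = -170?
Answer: -3*I*sqrt(39863)/39863 ≈ -0.015026*I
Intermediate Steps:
m(x) = -6 (m(x) = 1*(-6) = -6)
Z = 72
F(O) = 66 (F(O) = 72 - 6 = 66)
c = I*sqrt(39863)/3 (c = sqrt(-39929 + 66)/3 = sqrt(-39863)/3 = (I*sqrt(39863))/3 = I*sqrt(39863)/3 ≈ 66.552*I)
1/c = 1/(I*sqrt(39863)/3) = -3*I*sqrt(39863)/39863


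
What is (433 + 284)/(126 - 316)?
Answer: -717/190 ≈ -3.7737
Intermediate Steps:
(433 + 284)/(126 - 316) = 717/(-190) = 717*(-1/190) = -717/190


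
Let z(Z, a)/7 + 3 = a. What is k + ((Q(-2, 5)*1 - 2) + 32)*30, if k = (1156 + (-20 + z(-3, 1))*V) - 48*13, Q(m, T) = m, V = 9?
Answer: 1066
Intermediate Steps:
z(Z, a) = -21 + 7*a
k = 226 (k = (1156 + (-20 + (-21 + 7*1))*9) - 48*13 = (1156 + (-20 + (-21 + 7))*9) - 624 = (1156 + (-20 - 14)*9) - 624 = (1156 - 34*9) - 624 = (1156 - 306) - 624 = 850 - 624 = 226)
k + ((Q(-2, 5)*1 - 2) + 32)*30 = 226 + ((-2*1 - 2) + 32)*30 = 226 + ((-2 - 2) + 32)*30 = 226 + (-4 + 32)*30 = 226 + 28*30 = 226 + 840 = 1066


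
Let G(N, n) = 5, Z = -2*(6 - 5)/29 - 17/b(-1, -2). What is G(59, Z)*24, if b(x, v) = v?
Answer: 120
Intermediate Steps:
Z = 489/58 (Z = -2*(6 - 5)/29 - 17/(-2) = -2*1*(1/29) - 17*(-1/2) = -2*1/29 + 17/2 = -2/29 + 17/2 = 489/58 ≈ 8.4310)
G(59, Z)*24 = 5*24 = 120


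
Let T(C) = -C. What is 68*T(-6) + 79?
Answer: 487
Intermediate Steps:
68*T(-6) + 79 = 68*(-1*(-6)) + 79 = 68*6 + 79 = 408 + 79 = 487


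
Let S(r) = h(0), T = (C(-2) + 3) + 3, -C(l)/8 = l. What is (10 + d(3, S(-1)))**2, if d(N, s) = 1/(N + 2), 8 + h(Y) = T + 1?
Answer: 2601/25 ≈ 104.04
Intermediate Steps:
C(l) = -8*l
T = 22 (T = (-8*(-2) + 3) + 3 = (16 + 3) + 3 = 19 + 3 = 22)
h(Y) = 15 (h(Y) = -8 + (22 + 1) = -8 + 23 = 15)
S(r) = 15
d(N, s) = 1/(2 + N)
(10 + d(3, S(-1)))**2 = (10 + 1/(2 + 3))**2 = (10 + 1/5)**2 = (51/5)**2 = 2601/25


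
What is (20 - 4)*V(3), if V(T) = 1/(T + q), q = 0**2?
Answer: 16/3 ≈ 5.3333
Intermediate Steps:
q = 0
V(T) = 1/T (V(T) = 1/(T + 0) = 1/T)
(20 - 4)*V(3) = (20 - 4)/3 = 16*(1/3) = 16/3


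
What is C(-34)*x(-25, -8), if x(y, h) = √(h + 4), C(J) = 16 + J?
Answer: -36*I ≈ -36.0*I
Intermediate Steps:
x(y, h) = √(4 + h)
C(-34)*x(-25, -8) = (16 - 34)*√(4 - 8) = -36*I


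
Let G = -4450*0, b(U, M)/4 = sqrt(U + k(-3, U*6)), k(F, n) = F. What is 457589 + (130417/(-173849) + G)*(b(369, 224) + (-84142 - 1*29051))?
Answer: 94313681542/173849 - 521668*sqrt(366)/173849 ≈ 5.4245e+5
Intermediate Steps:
b(U, M) = 4*sqrt(-3 + U) (b(U, M) = 4*sqrt(U - 3) = 4*sqrt(-3 + U))
G = 0
457589 + (130417/(-173849) + G)*(b(369, 224) + (-84142 - 1*29051)) = 457589 + (130417/(-173849) + 0)*(4*sqrt(-3 + 369) + (-84142 - 1*29051)) = 457589 + (130417*(-1/173849) + 0)*(4*sqrt(366) + (-84142 - 29051)) = 457589 + (-130417/173849 + 0)*(4*sqrt(366) - 113193) = 457589 - 130417*(-113193 + 4*sqrt(366))/173849 = 457589 + (14762291481/173849 - 521668*sqrt(366)/173849) = 94313681542/173849 - 521668*sqrt(366)/173849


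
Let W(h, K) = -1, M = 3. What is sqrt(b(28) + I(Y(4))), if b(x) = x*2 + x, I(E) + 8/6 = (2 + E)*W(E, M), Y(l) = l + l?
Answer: sqrt(654)/3 ≈ 8.5245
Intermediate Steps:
Y(l) = 2*l
I(E) = -10/3 - E (I(E) = -4/3 + (2 + E)*(-1) = -4/3 + (-2 - E) = -10/3 - E)
b(x) = 3*x (b(x) = 2*x + x = 3*x)
sqrt(b(28) + I(Y(4))) = sqrt(3*28 + (-10/3 - 2*4)) = sqrt(84 + (-10/3 - 1*8)) = sqrt(84 + (-10/3 - 8)) = sqrt(84 - 34/3) = sqrt(218/3) = sqrt(654)/3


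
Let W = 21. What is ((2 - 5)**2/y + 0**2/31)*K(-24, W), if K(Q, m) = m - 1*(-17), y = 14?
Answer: 171/7 ≈ 24.429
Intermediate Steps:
K(Q, m) = 17 + m (K(Q, m) = m + 17 = 17 + m)
((2 - 5)**2/y + 0**2/31)*K(-24, W) = ((2 - 5)**2/14 + 0**2/31)*(17 + 21) = ((-3)**2*(1/14) + 0*(1/31))*38 = (9*(1/14) + 0)*38 = (9/14 + 0)*38 = (9/14)*38 = 171/7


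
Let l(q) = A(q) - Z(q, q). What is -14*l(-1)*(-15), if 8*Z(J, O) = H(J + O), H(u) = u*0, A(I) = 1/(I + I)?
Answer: -105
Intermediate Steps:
A(I) = 1/(2*I)
H(u) = 0
Z(J, O) = 0 (Z(J, O) = (1/8)*0 = 0)
l(q) = 1/(2*q) (l(q) = 1/(2*q) - 1*0 = 1/(2*q) + 0 = 1/(2*q))
-14*l(-1)*(-15) = -7/(-1)*(-15) = -7*(-1)*(-15) = -14*(-1/2)*(-15) = 7*(-15) = -105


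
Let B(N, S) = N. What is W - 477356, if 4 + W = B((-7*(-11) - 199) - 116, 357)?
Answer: -477598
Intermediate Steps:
W = -242 (W = -4 + ((-7*(-11) - 199) - 116) = -4 + ((77 - 199) - 116) = -4 + (-122 - 116) = -4 - 238 = -242)
W - 477356 = -242 - 477356 = -477598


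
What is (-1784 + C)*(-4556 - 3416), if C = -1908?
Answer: 29432624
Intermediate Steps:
(-1784 + C)*(-4556 - 3416) = (-1784 - 1908)*(-4556 - 3416) = -3692*(-7972) = 29432624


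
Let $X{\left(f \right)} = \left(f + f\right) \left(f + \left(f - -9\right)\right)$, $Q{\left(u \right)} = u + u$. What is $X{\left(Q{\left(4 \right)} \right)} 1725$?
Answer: $690000$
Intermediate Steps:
$Q{\left(u \right)} = 2 u$
$X{\left(f \right)} = 2 f \left(9 + 2 f\right)$ ($X{\left(f \right)} = 2 f \left(f + \left(f + 9\right)\right) = 2 f \left(f + \left(9 + f\right)\right) = 2 f \left(9 + 2 f\right)$)
$X{\left(Q{\left(4 \right)} \right)} 1725 = 2 \cdot 2 \cdot 4 \left(9 + 2 \cdot 2 \cdot 4\right) 1725 = 2 \cdot 8 \left(9 + 2 \cdot 8\right) 1725 = 2 \cdot 8 \left(9 + 16\right) 1725 = 2 \cdot 8 \cdot 25 \cdot 1725 = 400 \cdot 1725 = 690000$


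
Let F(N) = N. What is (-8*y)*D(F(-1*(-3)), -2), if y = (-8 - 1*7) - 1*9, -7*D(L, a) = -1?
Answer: 192/7 ≈ 27.429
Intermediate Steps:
D(L, a) = ⅐ (D(L, a) = -⅐*(-1) = ⅐)
y = -24 (y = (-8 - 7) - 9 = -15 - 9 = -24)
(-8*y)*D(F(-1*(-3)), -2) = -8*(-24)*(⅐) = 192*(⅐) = 192/7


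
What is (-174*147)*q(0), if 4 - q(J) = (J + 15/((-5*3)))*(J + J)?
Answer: -102312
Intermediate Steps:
q(J) = 4 - 2*J*(-1 + J) (q(J) = 4 - (J + 15/((-5*3)))*(J + J) = 4 - (J + 15/(-15))*2*J = 4 - (J + 15*(-1/15))*2*J = 4 - (J - 1)*2*J = 4 - (-1 + J)*2*J = 4 - 2*J*(-1 + J))
(-174*147)*q(0) = (-174*147)*(4 - 2*0² + 2*0) = -25578*(4 - 2*0 + 0) = -25578*(4 + 0 + 0) = -25578*4 = -102312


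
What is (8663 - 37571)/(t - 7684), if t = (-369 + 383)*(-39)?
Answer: 14454/4115 ≈ 3.5125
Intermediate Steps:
t = -546 (t = 14*(-39) = -546)
(8663 - 37571)/(t - 7684) = (8663 - 37571)/(-546 - 7684) = -28908/(-8230) = -28908*(-1/8230) = 14454/4115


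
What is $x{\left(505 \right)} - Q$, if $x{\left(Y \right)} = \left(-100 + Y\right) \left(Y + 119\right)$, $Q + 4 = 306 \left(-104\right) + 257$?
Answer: $284291$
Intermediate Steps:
$Q = -31571$ ($Q = -4 + \left(306 \left(-104\right) + 257\right) = -4 + \left(-31824 + 257\right) = -4 - 31567 = -31571$)
$x{\left(Y \right)} = \left(-100 + Y\right) \left(119 + Y\right)$
$x{\left(505 \right)} - Q = \left(-11900 + 505^{2} + 19 \cdot 505\right) - -31571 = \left(-11900 + 255025 + 9595\right) + 31571 = 252720 + 31571 = 284291$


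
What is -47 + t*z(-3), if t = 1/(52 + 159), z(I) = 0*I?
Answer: -47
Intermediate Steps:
z(I) = 0
t = 1/211 ≈ 0.0047393
-47 + t*z(-3) = -47 + (1/211)*0 = -47 + 0 = -47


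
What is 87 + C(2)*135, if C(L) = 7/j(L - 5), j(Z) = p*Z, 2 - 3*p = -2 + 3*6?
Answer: 309/2 ≈ 154.50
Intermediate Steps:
p = -14/3 (p = 2/3 - (-2 + 3*6)/3 = 2/3 - (-2 + 18)/3 = 2/3 - 1/3*16 = 2/3 - 16/3 = -14/3 ≈ -4.6667)
j(Z) = -14*Z/3
C(L) = 7/(70/3 - 14*L/3) (C(L) = 7/((-14*(L - 5)/3)) = 7/((-14*(-5 + L)/3)) = 7/(70/3 - 14*L/3))
87 + C(2)*135 = 87 + (3/(2*(5 - 1*2)))*135 = 87 + (3/(2*(5 - 2)))*135 = 87 + ((3/2)/3)*135 = 87 + ((3/2)*(1/3))*135 = 87 + (1/2)*135 = 87 + 135/2 = 309/2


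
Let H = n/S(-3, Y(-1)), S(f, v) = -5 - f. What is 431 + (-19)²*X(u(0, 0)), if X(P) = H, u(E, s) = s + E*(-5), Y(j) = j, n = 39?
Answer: -13217/2 ≈ -6608.5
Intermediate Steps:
u(E, s) = s - 5*E
H = -39/2 (H = 39/(-5 - 1*(-3)) = 39/(-5 + 3) = 39/(-2) = 39*(-½) = -39/2 ≈ -19.500)
X(P) = -39/2
431 + (-19)²*X(u(0, 0)) = 431 + (-19)²*(-39/2) = 431 + 361*(-39/2) = 431 - 14079/2 = -13217/2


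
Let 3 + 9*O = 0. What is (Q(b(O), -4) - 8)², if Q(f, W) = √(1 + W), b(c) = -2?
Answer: (8 - I*√3)² ≈ 61.0 - 27.713*I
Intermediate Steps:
O = -⅓ (O = -⅓ + (⅑)*0 = -⅓ + 0 = -⅓ ≈ -0.33333)
(Q(b(O), -4) - 8)² = (√(1 - 4) - 8)² = (√(-3) - 8)² = (I*√3 - 8)² = (-8 + I*√3)²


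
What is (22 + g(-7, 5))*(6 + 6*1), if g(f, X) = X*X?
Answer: 564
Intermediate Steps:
g(f, X) = X²
(22 + g(-7, 5))*(6 + 6*1) = (22 + 5²)*(6 + 6*1) = (22 + 25)*(6 + 6) = 47*12 = 564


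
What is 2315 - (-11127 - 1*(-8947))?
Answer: 4495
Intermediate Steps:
2315 - (-11127 - 1*(-8947)) = 2315 - (-11127 + 8947) = 2315 - 1*(-2180) = 2315 + 2180 = 4495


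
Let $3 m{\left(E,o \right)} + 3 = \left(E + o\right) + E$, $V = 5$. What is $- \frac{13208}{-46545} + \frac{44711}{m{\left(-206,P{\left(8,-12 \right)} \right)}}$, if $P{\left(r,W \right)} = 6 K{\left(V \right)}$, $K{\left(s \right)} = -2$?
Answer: $- \frac{6237580669}{19874715} \approx -313.85$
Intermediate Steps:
$P{\left(r,W \right)} = -12$ ($P{\left(r,W \right)} = 6 \left(-2\right) = -12$)
$m{\left(E,o \right)} = -1 + \frac{o}{3} + \frac{2 E}{3}$ ($m{\left(E,o \right)} = -1 + \frac{\left(E + o\right) + E}{3} = -1 + \frac{o + 2 E}{3} = -1 + \left(\frac{o}{3} + \frac{2 E}{3}\right) = -1 + \frac{o}{3} + \frac{2 E}{3}$)
$- \frac{13208}{-46545} + \frac{44711}{m{\left(-206,P{\left(8,-12 \right)} \right)}} = - \frac{13208}{-46545} + \frac{44711}{-1 + \frac{1}{3} \left(-12\right) + \frac{2}{3} \left(-206\right)} = \left(-13208\right) \left(- \frac{1}{46545}\right) + \frac{44711}{-1 - 4 - \frac{412}{3}} = \frac{13208}{46545} + \frac{44711}{- \frac{427}{3}} = \frac{13208}{46545} + 44711 \left(- \frac{3}{427}\right) = \frac{13208}{46545} - \frac{134133}{427} = - \frac{6237580669}{19874715}$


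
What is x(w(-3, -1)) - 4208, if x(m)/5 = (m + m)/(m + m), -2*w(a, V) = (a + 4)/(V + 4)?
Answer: -4203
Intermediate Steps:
w(a, V) = -(4 + a)/(2*(4 + V)) (w(a, V) = -(a + 4)/(2*(V + 4)) = -(4 + a)/(2*(4 + V)))
x(m) = 5 (x(m) = 5*((m + m)/(m + m)) = 5*((2*m)/((2*m))) = 5*((2*m)*(1/(2*m))) = 5*1 = 5)
x(w(-3, -1)) - 4208 = 5 - 4208 = -4203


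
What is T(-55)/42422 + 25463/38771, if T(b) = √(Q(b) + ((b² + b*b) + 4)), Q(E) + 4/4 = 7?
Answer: 25463/38771 + √1515/21211 ≈ 0.65859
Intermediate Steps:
Q(E) = 6 (Q(E) = -1 + 7 = 6)
T(b) = √(10 + 2*b²) (T(b) = √(6 + ((b² + b*b) + 4)) = √(6 + ((b² + b²) + 4)) = √(6 + (2*b² + 4)) = √(6 + (4 + 2*b²)) = √(10 + 2*b²))
T(-55)/42422 + 25463/38771 = √(10 + 2*(-55)²)/42422 + 25463/38771 = √(10 + 2*3025)*(1/42422) + 25463*(1/38771) = √(10 + 6050)*(1/42422) + 25463/38771 = √6060*(1/42422) + 25463/38771 = (2*√1515)*(1/42422) + 25463/38771 = √1515/21211 + 25463/38771 = 25463/38771 + √1515/21211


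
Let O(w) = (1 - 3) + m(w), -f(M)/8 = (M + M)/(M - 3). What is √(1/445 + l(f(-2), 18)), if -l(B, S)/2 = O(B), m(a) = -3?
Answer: √1980695/445 ≈ 3.1626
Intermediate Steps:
f(M) = -16*M/(-3 + M) (f(M) = -8*(M + M)/(M - 3) = -8*2*M/(-3 + M) = -16*M/(-3 + M))
O(w) = -5 (O(w) = (1 - 3) - 3 = -2 - 3 = -5)
l(B, S) = 10 (l(B, S) = -2*(-5) = 10)
√(1/445 + l(f(-2), 18)) = √(1/445 + 10) = √(4451/445) = √1980695/445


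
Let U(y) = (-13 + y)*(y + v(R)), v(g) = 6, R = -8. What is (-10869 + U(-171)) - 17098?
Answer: 2393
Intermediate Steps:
U(y) = (-13 + y)*(6 + y) (U(y) = (-13 + y)*(y + 6) = (-13 + y)*(6 + y))
(-10869 + U(-171)) - 17098 = (-10869 + (-78 + (-171)² - 7*(-171))) - 17098 = (-10869 + (-78 + 29241 + 1197)) - 17098 = (-10869 + 30360) - 17098 = 19491 - 17098 = 2393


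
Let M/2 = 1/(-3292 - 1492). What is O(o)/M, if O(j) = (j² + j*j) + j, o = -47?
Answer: -10455432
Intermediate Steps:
O(j) = j + 2*j² (O(j) = (j² + j²) + j = 2*j² + j = j + 2*j²)
M = -1/2392 (M = 2/(-3292 - 1492) = 2/(-4784) = 2*(-1/4784) = -1/2392 ≈ -0.00041806)
O(o)/M = (-47*(1 + 2*(-47)))/(-1/2392) = -47*(1 - 94)*(-2392) = -47*(-93)*(-2392) = 4371*(-2392) = -10455432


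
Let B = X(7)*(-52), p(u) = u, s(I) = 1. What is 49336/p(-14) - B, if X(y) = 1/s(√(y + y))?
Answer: -3472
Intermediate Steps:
X(y) = 1 (X(y) = 1/1 = 1)
B = -52 (B = 1*(-52) = -52)
49336/p(-14) - B = 49336/(-14) - 1*(-52) = 49336*(-1/14) + 52 = -3524 + 52 = -3472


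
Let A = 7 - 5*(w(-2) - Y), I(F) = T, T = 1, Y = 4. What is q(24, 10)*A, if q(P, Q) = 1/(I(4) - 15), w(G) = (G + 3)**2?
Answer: -11/7 ≈ -1.5714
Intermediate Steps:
w(G) = (3 + G)**2
I(F) = 1
q(P, Q) = -1/14 (q(P, Q) = 1/(1 - 15) = 1/(-14) = -1/14)
A = 22 (A = 7 - 5*((3 - 2)**2 - 1*4) = 7 - 5*(1**2 - 4) = 7 - 5*(1 - 4) = 7 - 5*(-3) = 7 + 15 = 22)
q(24, 10)*A = -1/14*22 = -11/7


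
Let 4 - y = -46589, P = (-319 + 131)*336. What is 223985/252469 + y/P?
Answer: 113590303/759426752 ≈ 0.14957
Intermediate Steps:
P = -63168 (P = -188*336 = -63168)
y = 46593 (y = 4 - 1*(-46589) = 4 + 46589 = 46593)
223985/252469 + y/P = 223985/252469 + 46593/(-63168) = 223985*(1/252469) + 46593*(-1/63168) = 223985/252469 - 15531/21056 = 113590303/759426752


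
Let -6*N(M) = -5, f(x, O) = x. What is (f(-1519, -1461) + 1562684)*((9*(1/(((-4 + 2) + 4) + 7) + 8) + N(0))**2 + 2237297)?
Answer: 126046808826265/36 ≈ 3.5013e+12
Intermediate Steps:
N(M) = 5/6 (N(M) = -1/6*(-5) = 5/6)
(f(-1519, -1461) + 1562684)*((9*(1/(((-4 + 2) + 4) + 7) + 8) + N(0))**2 + 2237297) = (-1519 + 1562684)*((9*(1/(((-4 + 2) + 4) + 7) + 8) + 5/6)**2 + 2237297) = 1561165*((9*(1/((-2 + 4) + 7) + 8) + 5/6)**2 + 2237297) = 1561165*((9*(1/(2 + 7) + 8) + 5/6)**2 + 2237297) = 1561165*((9*(1/9 + 8) + 5/6)**2 + 2237297) = 1561165*((9*(73/9) + 5/6)**2 + 2237297) = 1561165*((73 + 5/6)**2 + 2237297) = 1561165*((443/6)**2 + 2237297) = 1561165*(196249/36 + 2237297) = 1561165*(80738941/36) = 126046808826265/36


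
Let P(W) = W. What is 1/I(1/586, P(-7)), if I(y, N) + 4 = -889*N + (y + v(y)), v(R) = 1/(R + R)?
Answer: 586/3816033 ≈ 0.00015356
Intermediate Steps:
v(R) = 1/(2*R)
I(y, N) = -4 + y + 1/(2*y) - 889*N (I(y, N) = -4 + (-889*N + (y + 1/(2*y))) = -4 + (y + 1/(2*y) - 889*N) = -4 + y + 1/(2*y) - 889*N)
1/I(1/586, P(-7)) = 1/(-4 + 1/586 + 1/(2*(1/586)) - 889*(-7)) = 1/(-4 + 1/586 + 1/(2*(1/586)) + 6223) = 1/(-4 + 1/586 + (1/2)*586 + 6223) = 1/(-4 + 1/586 + 293 + 6223) = 1/(3816033/586) = 586/3816033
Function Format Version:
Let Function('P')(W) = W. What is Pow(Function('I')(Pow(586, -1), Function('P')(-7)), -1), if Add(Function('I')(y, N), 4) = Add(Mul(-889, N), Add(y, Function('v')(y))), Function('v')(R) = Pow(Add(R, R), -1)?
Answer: Rational(586, 3816033) ≈ 0.00015356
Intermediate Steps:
Function('v')(R) = Mul(Rational(1, 2), Pow(R, -1)) (Function('v')(R) = Pow(Mul(2, R), -1) = Mul(Rational(1, 2), Pow(R, -1)))
Function('I')(y, N) = Add(-4, y, Mul(Rational(1, 2), Pow(y, -1)), Mul(-889, N)) (Function('I')(y, N) = Add(-4, Add(Mul(-889, N), Add(y, Mul(Rational(1, 2), Pow(y, -1))))) = Add(-4, Add(y, Mul(Rational(1, 2), Pow(y, -1)), Mul(-889, N))) = Add(-4, y, Mul(Rational(1, 2), Pow(y, -1)), Mul(-889, N)))
Pow(Function('I')(Pow(586, -1), Function('P')(-7)), -1) = Pow(Add(-4, Pow(586, -1), Mul(Rational(1, 2), Pow(Pow(586, -1), -1)), Mul(-889, -7)), -1) = Pow(Add(-4, Rational(1, 586), Mul(Rational(1, 2), Pow(Rational(1, 586), -1)), 6223), -1) = Pow(Add(-4, Rational(1, 586), Mul(Rational(1, 2), 586), 6223), -1) = Pow(Add(-4, Rational(1, 586), 293, 6223), -1) = Pow(Rational(3816033, 586), -1) = Rational(586, 3816033)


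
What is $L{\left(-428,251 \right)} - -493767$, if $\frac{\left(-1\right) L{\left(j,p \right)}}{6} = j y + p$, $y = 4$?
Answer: $502533$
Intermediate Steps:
$L{\left(j,p \right)} = - 24 j - 6 p$ ($L{\left(j,p \right)} = - 6 \left(j 4 + p\right) = - 6 \left(4 j + p\right) = - 6 \left(p + 4 j\right) = - 24 j - 6 p$)
$L{\left(-428,251 \right)} - -493767 = \left(\left(-24\right) \left(-428\right) - 1506\right) - -493767 = \left(10272 - 1506\right) + 493767 = 8766 + 493767 = 502533$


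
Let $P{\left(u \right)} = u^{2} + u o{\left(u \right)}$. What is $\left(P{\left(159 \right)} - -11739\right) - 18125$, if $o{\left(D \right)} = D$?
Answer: $44176$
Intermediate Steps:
$P{\left(u \right)} = 2 u^{2}$ ($P{\left(u \right)} = u^{2} + u u = u^{2} + u^{2} = 2 u^{2}$)
$\left(P{\left(159 \right)} - -11739\right) - 18125 = \left(2 \cdot 159^{2} - -11739\right) - 18125 = \left(2 \cdot 25281 + 11739\right) - 18125 = \left(50562 + 11739\right) - 18125 = 62301 - 18125 = 44176$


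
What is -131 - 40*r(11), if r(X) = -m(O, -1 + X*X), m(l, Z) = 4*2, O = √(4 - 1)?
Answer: 189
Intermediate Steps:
O = √3 ≈ 1.7320
m(l, Z) = 8
r(X) = -8 (r(X) = -1*8 = -8)
-131 - 40*r(11) = -131 - 40*(-8) = -131 + 320 = 189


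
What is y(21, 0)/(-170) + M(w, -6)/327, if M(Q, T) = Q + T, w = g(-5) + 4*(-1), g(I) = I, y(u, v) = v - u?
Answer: 1439/18530 ≈ 0.077658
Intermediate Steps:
w = -9 (w = -5 + 4*(-1) = -5 - 4 = -9)
y(21, 0)/(-170) + M(w, -6)/327 = (0 - 1*21)/(-170) + (-9 - 6)/327 = (0 - 21)*(-1/170) - 15*1/327 = -21*(-1/170) - 5/109 = 21/170 - 5/109 = 1439/18530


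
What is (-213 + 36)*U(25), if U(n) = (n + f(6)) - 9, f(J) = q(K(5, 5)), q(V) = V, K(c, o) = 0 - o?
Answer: -1947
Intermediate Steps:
K(c, o) = -o
f(J) = -5 (f(J) = -1*5 = -5)
U(n) = -14 + n (U(n) = (n - 5) - 9 = (-5 + n) - 9 = -14 + n)
(-213 + 36)*U(25) = (-213 + 36)*(-14 + 25) = -177*11 = -1947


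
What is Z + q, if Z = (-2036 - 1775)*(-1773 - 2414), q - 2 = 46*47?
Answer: 15958821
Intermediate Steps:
q = 2164 (q = 2 + 46*47 = 2 + 2162 = 2164)
Z = 15956657 (Z = -3811*(-4187) = 15956657)
Z + q = 15956657 + 2164 = 15958821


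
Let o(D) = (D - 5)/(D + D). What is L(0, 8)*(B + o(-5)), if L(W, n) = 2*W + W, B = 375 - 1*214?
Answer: 0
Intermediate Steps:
o(D) = (-5 + D)/(2*D) (o(D) = (-5 + D)/((2*D)) = (-5 + D)*(1/(2*D)) = (-5 + D)/(2*D))
B = 161 (B = 375 - 214 = 161)
L(W, n) = 3*W
L(0, 8)*(B + o(-5)) = (3*0)*(161 + (1/2)*(-5 - 5)/(-5)) = 0*(161 + (1/2)*(-1/5)*(-10)) = 0*(161 + 1) = 0*162 = 0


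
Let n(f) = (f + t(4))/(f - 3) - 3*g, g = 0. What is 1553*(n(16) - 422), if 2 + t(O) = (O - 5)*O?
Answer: -8504228/13 ≈ -6.5417e+5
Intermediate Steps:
t(O) = -2 + O*(-5 + O) (t(O) = -2 + (O - 5)*O = -2 + (-5 + O)*O = -2 + O*(-5 + O))
n(f) = (-6 + f)/(-3 + f) (n(f) = (f + (-2 + 4**2 - 5*4))/(f - 3) - 3*0 = (f + (-2 + 16 - 20))/(-3 + f) + 0 = (f - 6)/(-3 + f) + 0 = (-6 + f)/(-3 + f) + 0 = (-6 + f)/(-3 + f))
1553*(n(16) - 422) = 1553*((-6 + 16)/(-3 + 16) - 422) = 1553*(10/13 - 422) = 1553*(-5476/13) = -8504228/13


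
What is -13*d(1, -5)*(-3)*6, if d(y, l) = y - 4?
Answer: -702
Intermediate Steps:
d(y, l) = -4 + y
-13*d(1, -5)*(-3)*6 = -13*(-4 + 1)*(-3)*6 = -(-39)*(-3)*6 = -13*9*6 = -117*6 = -702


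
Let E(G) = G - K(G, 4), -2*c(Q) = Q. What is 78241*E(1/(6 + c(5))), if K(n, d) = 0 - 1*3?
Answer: 1799543/7 ≈ 2.5708e+5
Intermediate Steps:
K(n, d) = -3 (K(n, d) = 0 - 3 = -3)
c(Q) = -Q/2
E(G) = 3 + G (E(G) = G - 1*(-3) = G + 3 = 3 + G)
78241*E(1/(6 + c(5))) = 78241*(3 + 1/(6 - ½*5)) = 78241*(3 + 1/(6 - 5/2)) = 78241*(3 + 1/(7/2)) = 78241*(3 + 2/7) = 78241*(23/7) = 1799543/7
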